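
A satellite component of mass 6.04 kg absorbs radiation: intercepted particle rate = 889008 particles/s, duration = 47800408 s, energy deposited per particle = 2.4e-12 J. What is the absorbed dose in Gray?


Total energy deposited = rate * time * E_per
  = 889008 * 47800408 * 2.4e-12 = 101.9879 J
Dose = E_total / mass = 101.9879 / 6.04
Dose = 16.8854 Gy

16.8854 Gy


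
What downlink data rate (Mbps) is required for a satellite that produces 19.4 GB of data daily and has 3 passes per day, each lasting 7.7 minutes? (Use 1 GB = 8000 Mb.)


total contact time = 3 * 7.7 * 60 = 1386.0000 s
data = 19.4 GB = 155200.0000 Mb
rate = 155200.0000 / 1386.0000 = 111.9769 Mbps

111.9769 Mbps


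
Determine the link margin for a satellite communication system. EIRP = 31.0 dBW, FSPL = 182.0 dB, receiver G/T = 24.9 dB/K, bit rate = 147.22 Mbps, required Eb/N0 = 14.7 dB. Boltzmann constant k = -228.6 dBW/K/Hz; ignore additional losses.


C/N0 = EIRP - FSPL + G/T - k = 31.0 - 182.0 + 24.9 - (-228.6)
C/N0 = 102.5000 dB-Hz
R_b = 147.22 Mbps = 1.4722e+08 bps -> 10*log10(R_b) = 81.6797 dB-Hz
Eb/N0 = C/N0 - 10*log10(R_b) = 102.5000 - 81.6797 = 20.8203 dB
Margin = Eb/N0 - Eb/N0_req = 20.8203 - 14.7 = 6.1203 dB (link closes)

6.1203 dB


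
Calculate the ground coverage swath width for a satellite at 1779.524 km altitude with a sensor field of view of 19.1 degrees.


FOV = 19.1 deg = 0.3333579 rad
swath = 2 * alt * tan(FOV/2) = 2 * 1779.524 * tan(0.1666789)
swath = 2 * 1779.524 * 0.1682398
swath = 598.7737 km

598.7737 km


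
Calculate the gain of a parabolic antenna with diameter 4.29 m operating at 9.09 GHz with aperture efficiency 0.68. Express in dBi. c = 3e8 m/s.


lambda = c/f = 3e8 / 9.09e+09 = 0.0330033 m
G = eta*(pi*D/lambda)^2 = 0.68*(pi*4.29/0.0330033)^2
G = 113398.8106 (linear)
G = 10*log10(113398.8106) = 50.5461 dBi

50.5461 dBi


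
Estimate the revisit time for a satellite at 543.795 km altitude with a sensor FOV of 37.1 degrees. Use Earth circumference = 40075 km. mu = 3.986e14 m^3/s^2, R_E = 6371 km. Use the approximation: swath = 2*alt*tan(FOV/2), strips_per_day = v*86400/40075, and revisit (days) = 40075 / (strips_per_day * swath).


swath = 2*543.795*tan(0.3237586) = 364.9582 km
v = sqrt(mu/r) = 7592.3985 m/s = 7.5924 km/s
strips/day = v*86400/40075 = 7.5924*86400/40075 = 16.3689
coverage/day = strips * swath = 16.3689 * 364.9582 = 5973.9601 km
revisit = 40075 / 5973.9601 = 6.7083 days

6.7083 days


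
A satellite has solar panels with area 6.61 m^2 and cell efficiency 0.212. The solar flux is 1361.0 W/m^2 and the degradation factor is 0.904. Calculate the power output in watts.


P = area * eta * S * degradation
P = 6.61 * 0.212 * 1361.0 * 0.904
P = 1724.1057 W

1724.1057 W


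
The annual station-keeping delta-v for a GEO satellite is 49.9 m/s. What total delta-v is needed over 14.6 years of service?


dV = rate * years = 49.9 * 14.6
dV = 728.5400 m/s

728.5400 m/s


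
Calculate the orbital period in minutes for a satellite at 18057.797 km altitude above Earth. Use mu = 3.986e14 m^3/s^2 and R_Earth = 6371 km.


r = 24428.7970 km = 2.4428797e+07 m
T = 2*pi*sqrt(r^3/mu) = 2*pi*sqrt(1.4578278e+22 / 3.986e14)
T = 37998.3153 s = 633.3053 min

633.3053 minutes


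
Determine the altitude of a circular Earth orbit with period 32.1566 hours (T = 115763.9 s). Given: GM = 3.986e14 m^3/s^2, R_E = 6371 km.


T = 115763.9 s
r = (mu*T^2/(4*pi^2))^(1/3) = (3.986e14 * 115763.9^2 / (4*pi^2))^(1/3)
r = 5.1338277e+07 m = 51338.2766 km
alt = r - R_E = 51338.2766 - 6371 = 44967.2766 km

44967.2766 km


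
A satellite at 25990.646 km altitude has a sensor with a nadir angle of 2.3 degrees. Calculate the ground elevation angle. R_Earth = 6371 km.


r = R_E + alt = 32361.6460 km
Law of sines in the satellite / Earth-center / ground-point triangle:
  sin(nadir)/R_E = sin(90 + el)/r  =>  cos(el) = (r/R_E)*sin(nadir)
cos(el) = (32361.6460 / 6371.0000) * sin(2.3 deg) = 0.2038504
el = arccos(0.2038504) = 78.2378 deg
(Earth-central angle = 90 - nadir - el = 9.4622 deg)

78.2378 degrees


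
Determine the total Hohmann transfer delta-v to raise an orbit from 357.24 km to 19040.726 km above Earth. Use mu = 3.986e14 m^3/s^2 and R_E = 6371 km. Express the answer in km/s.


r1 = 6728.2400 km = 6.72824e+06 m
r2 = 25411.7260 km = 2.5411726e+07 m
dv1 = sqrt(mu/r1)*(sqrt(2*r2/(r1+r2)) - 1) = 1981.9919 m/s
dv2 = sqrt(mu/r2)*(1 - sqrt(2*r1/(r1+r2))) = 1397.8328 m/s
total dv = |dv1| + |dv2| = 1981.9919 + 1397.8328 = 3379.8248 m/s = 3.3798 km/s

3.3798 km/s


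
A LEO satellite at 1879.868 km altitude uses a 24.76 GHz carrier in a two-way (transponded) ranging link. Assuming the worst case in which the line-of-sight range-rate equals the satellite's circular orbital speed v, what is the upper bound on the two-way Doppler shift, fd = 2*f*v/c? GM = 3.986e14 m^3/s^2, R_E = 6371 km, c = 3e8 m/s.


r = 8.250868e+06 m
v = sqrt(mu/r) = 6950.5445 m/s (worst-case radial velocity)
f = 24.76 GHz = 2.476e+10 Hz
fd = 2*f*v/c = 2*2.476e+10*6950.5445/3.0e+08
fd = 1.1473032e+06 Hz

1.1473e+06 Hz


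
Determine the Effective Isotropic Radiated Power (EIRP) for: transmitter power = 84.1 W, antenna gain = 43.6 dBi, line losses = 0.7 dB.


Pt = 84.1 W = 19.2480 dBW
EIRP = Pt_dBW + Gt - losses = 19.2480 + 43.6 - 0.7 = 62.1480 dBW

62.1480 dBW


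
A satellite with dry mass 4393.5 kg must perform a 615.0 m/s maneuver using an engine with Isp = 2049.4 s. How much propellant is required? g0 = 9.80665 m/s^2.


ve = Isp * g0 = 2049.4 * 9.80665 = 20097.748510 m/s
mass ratio = exp(dv/ve) = exp(615.0/20097.748510) = 1.03107345
m_prop = m_dry * (mr - 1) = 4393.5 * (1.03107345 - 1)
m_prop = 136.5212 kg

136.5212 kg


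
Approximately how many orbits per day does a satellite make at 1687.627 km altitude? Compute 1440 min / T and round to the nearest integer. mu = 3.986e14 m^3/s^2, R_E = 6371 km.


r = 8.058627e+06 m
T = 2*pi*sqrt(r^3/mu) = 7199.5077 s = 119.9918 min
revs/day = 1440 / 119.9918 = 12.0008
Rounded: 12 revolutions per day

12 revolutions per day


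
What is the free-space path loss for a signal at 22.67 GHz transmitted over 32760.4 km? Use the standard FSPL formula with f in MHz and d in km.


f = 22.67 GHz = 22670.0000 MHz
d = 32760.4 km
FSPL = 32.44 + 20*log10(22670.0000) + 20*log10(32760.4)
FSPL = 32.44 + 87.1090 + 90.3070
FSPL = 209.8560 dB

209.8560 dB


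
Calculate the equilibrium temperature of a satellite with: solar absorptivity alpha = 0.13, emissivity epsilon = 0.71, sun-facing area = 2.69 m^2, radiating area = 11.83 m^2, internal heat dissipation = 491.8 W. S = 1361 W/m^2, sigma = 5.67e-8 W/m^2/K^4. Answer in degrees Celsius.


Numerator = alpha*S*A_sun + Q_int = 0.13*1361*2.69 + 491.8 = 967.7417 W
Denominator = eps*sigma*A_rad = 0.71*5.67e-8*11.83 = 4.7624031e-07 W/K^4
T^4 = 2.0320449e+09 K^4
T = 212.3163 K = -60.8337 C

-60.8337 degrees Celsius


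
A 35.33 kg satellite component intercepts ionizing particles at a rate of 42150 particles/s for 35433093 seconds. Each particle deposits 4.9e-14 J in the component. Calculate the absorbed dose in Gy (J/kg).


Total energy deposited = rate * time * E_per
  = 42150 * 35433093 * 4.9e-14 = 0.07318174 J
Dose = E_total / mass = 0.07318174 / 35.33
Dose = 0.002071377 Gy

0.0021 Gy


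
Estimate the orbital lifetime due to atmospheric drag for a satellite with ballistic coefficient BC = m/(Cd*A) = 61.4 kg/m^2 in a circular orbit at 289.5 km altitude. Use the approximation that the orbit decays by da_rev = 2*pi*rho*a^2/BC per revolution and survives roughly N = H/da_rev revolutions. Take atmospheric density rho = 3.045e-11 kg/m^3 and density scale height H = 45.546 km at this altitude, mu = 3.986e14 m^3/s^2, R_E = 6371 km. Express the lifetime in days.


a = R_E + alt = 6660.5000 km = 6.6605e+06 m
da_rev = 2*pi*rho*a^2/BC = 2*pi*3.045e-11*(6.6605e+06)^2/61.4 = 138.233231 m per revolution
N = H/da_rev = 45546.0000 m / 138.233231 m = 329.4866 revolutions
P = 2*pi*sqrt(a^3/mu) = 5409.6787 s
lifetime = N*P = 329.4866 * 5409.6787 = 1.7824167e+06 s = 20.6298 days

20.6298 days


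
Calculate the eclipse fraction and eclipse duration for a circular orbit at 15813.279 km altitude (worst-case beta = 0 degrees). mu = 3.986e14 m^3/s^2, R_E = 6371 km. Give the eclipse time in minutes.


r = 22184.2790 km
T = 548.0598 min
Eclipse fraction = arcsin(R_E/r)/pi = arcsin(6371.0000/22184.2790)/pi
= arcsin(0.2871854)/pi = 0.09271957
Eclipse duration = 0.09271957 * 548.0598 = 50.8159 min

50.8159 minutes


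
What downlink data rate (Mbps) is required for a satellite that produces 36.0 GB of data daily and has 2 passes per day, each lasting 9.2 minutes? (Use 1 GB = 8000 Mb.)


total contact time = 2 * 9.2 * 60 = 1104.0000 s
data = 36.0 GB = 288000.0000 Mb
rate = 288000.0000 / 1104.0000 = 260.8696 Mbps

260.8696 Mbps


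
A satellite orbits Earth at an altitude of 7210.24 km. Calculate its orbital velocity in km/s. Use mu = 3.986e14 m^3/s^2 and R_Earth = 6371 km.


r = R_E + alt = 6371.0 + 7210.24 = 13581.2400 km = 1.358124e+07 m
v = sqrt(mu/r) = sqrt(3.986e14 / 1.358124e+07) = 5417.5002 m/s = 5.4175 km/s

5.4175 km/s


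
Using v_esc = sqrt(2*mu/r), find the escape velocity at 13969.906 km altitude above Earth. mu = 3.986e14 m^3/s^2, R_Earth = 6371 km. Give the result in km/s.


r = 6371.0 + 13969.906 = 20340.9060 km = 2.0340906e+07 m
v_esc = sqrt(2*mu/r) = sqrt(2*3.986e14 / 2.0340906e+07)
v_esc = 6260.3483 m/s = 6.2603 km/s

6.2603 km/s


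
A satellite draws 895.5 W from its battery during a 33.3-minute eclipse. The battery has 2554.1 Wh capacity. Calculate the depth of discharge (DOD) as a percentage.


E_used = P * t / 60 = 895.5 * 33.3 / 60 = 497.0025 Wh
DOD = E_used / E_total * 100 = 497.0025 / 2554.1 * 100
DOD = 19.4590 %

19.4590 %


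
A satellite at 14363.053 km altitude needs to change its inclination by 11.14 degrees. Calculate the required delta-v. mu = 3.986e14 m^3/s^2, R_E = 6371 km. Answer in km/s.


r = 20734.0530 km = 2.0734053e+07 m
V = sqrt(mu/r) = 4384.5653 m/s
di = 11.14 deg = 0.1944297 rad
dV = 2*V*sin(di/2) = 2*4384.5653*sin(0.09721484)
dV = 851.1475 m/s = 0.8511475 km/s

0.8511 km/s


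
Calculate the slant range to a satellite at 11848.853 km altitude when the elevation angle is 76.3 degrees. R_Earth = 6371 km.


h = 11848.853 km, el = 76.3 deg
d = -R_E*sin(el) + sqrt((R_E*sin(el))^2 + 2*R_E*h + h^2)
d = -6371.0000*sin(1.3317) + sqrt((6371.0000*0.9715491)^2 + 2*6371.0000*11848.853 + 11848.853^2)
d = 11967.5257 km

11967.5257 km


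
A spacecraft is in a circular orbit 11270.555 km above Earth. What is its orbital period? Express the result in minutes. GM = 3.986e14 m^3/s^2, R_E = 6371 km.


r = 17641.5550 km = 1.7641555e+07 m
T = 2*pi*sqrt(r^3/mu) = 2*pi*sqrt(5.4904835e+21 / 3.986e14)
T = 23319.3540 s = 388.6559 min

388.6559 minutes


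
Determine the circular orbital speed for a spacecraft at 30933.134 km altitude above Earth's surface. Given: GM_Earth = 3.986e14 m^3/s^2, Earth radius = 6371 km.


r = R_E + alt = 6371.0 + 30933.134 = 37304.1340 km = 3.7304134e+07 m
v = sqrt(mu/r) = sqrt(3.986e14 / 3.7304134e+07) = 3268.8137 m/s = 3.2688 km/s

3.2688 km/s


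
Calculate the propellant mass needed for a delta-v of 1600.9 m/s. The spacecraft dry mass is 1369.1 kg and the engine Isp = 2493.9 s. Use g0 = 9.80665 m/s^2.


ve = Isp * g0 = 2493.9 * 9.80665 = 24456.804435 m/s
mass ratio = exp(dv/ve) = exp(1600.9/24456.804435) = 1.06764818
m_prop = m_dry * (mr - 1) = 1369.1 * (1.06764818 - 1)
m_prop = 92.6171 kg

92.6171 kg


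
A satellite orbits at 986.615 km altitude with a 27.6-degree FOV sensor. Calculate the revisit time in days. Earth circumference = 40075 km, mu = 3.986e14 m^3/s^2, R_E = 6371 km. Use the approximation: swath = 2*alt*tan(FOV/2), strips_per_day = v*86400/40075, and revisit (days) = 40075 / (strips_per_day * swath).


swath = 2*986.615*tan(0.2408554) = 484.6718 km
v = sqrt(mu/r) = 7360.3780 m/s = 7.3604 km/s
strips/day = v*86400/40075 = 7.3604*86400/40075 = 15.8687
coverage/day = strips * swath = 15.8687 * 484.6718 = 7691.0929 km
revisit = 40075 / 7691.0929 = 5.2106 days

5.2106 days


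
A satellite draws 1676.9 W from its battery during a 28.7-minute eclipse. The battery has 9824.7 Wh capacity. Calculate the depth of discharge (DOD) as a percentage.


E_used = P * t / 60 = 1676.9 * 28.7 / 60 = 802.1172 Wh
DOD = E_used / E_total * 100 = 802.1172 / 9824.7 * 100
DOD = 8.1643 %

8.1643 %


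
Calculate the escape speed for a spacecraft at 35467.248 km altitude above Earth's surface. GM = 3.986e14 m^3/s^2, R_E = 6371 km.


r = 6371.0 + 35467.248 = 41838.2480 km = 4.1838248e+07 m
v_esc = sqrt(2*mu/r) = sqrt(2*3.986e14 / 4.1838248e+07)
v_esc = 4365.1272 m/s = 4.3651 km/s

4.3651 km/s


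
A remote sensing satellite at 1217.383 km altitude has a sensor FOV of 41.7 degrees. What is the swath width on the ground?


FOV = 41.7 deg = 0.7278023 rad
swath = 2 * alt * tan(FOV/2) = 2 * 1217.383 * tan(0.3639011)
swath = 2 * 1217.383 * 0.3808633
swath = 927.3130 km

927.3130 km


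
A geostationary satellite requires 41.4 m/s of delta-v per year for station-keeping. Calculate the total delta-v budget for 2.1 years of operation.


dV = rate * years = 41.4 * 2.1
dV = 86.9400 m/s

86.9400 m/s


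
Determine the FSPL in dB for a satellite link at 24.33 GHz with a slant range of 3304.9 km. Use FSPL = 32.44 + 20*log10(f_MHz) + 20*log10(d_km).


f = 24.33 GHz = 24330.0000 MHz
d = 3304.9 km
FSPL = 32.44 + 20*log10(24330.0000) + 20*log10(3304.9)
FSPL = 32.44 + 87.7228 + 70.3832
FSPL = 190.5460 dB

190.5460 dB


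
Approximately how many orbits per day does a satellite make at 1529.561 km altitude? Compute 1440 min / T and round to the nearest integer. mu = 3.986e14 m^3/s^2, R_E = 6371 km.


r = 7.900561e+06 m
T = 2*pi*sqrt(r^3/mu) = 6988.7277 s = 116.4788 min
revs/day = 1440 / 116.4788 = 12.3628
Rounded: 12 revolutions per day

12 revolutions per day


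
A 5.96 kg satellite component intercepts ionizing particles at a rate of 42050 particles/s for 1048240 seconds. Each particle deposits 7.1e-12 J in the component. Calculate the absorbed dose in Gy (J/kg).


Total energy deposited = rate * time * E_per
  = 42050 * 1048240 * 7.1e-12 = 0.3129573 J
Dose = E_total / mass = 0.3129573 / 5.96
Dose = 0.05250961 Gy

0.0525 Gy


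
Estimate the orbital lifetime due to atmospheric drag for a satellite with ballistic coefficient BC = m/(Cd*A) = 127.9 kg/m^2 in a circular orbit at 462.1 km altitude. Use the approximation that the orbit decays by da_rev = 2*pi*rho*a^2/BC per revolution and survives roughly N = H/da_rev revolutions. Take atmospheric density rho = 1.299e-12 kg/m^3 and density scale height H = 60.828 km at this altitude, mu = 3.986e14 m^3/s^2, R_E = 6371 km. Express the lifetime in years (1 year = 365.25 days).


a = R_E + alt = 6833.1000 km = 6.8331e+06 m
da_rev = 2*pi*rho*a^2/BC = 2*pi*1.299e-12*(6.8331e+06)^2/127.9 = 2.979573 m per revolution
N = H/da_rev = 60828.0000 m / 2.979573 m = 20415.0059 revolutions
P = 2*pi*sqrt(a^3/mu) = 5621.3145 s
lifetime = N*P = 20415.0059 * 5621.3145 = 1.1475917e+08 s = 1328.2311 days
years = 1328.2311 / 365.25 = 3.6365 years

3.6365 years


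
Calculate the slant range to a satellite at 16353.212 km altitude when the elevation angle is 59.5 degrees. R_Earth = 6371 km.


h = 16353.212 km, el = 59.5 deg
d = -R_E*sin(el) + sqrt((R_E*sin(el))^2 + 2*R_E*h + h^2)
d = -6371.0000*sin(1.0385) + sqrt((6371.0000*0.8616292)^2 + 2*6371.0000*16353.212 + 16353.212^2)
d = 17003.5399 km

17003.5399 km


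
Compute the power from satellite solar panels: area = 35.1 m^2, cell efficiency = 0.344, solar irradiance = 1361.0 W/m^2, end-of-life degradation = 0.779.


P = area * eta * S * degradation
P = 35.1 * 0.344 * 1361.0 * 0.779
P = 12801.5083 W

12801.5083 W


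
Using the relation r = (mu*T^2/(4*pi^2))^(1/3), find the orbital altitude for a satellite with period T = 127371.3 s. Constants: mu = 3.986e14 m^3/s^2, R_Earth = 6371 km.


T = 127371.3 s
r = (mu*T^2/(4*pi^2))^(1/3) = (3.986e14 * 127371.3^2 / (4*pi^2))^(1/3)
r = 5.4715063e+07 m = 54715.0634 km
alt = r - R_E = 54715.0634 - 6371 = 48344.0634 km

48344.0634 km


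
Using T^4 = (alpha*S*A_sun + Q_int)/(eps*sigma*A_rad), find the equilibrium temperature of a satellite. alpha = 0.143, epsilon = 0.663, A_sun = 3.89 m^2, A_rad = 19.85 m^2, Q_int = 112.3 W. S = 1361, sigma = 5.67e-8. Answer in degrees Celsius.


Numerator = alpha*S*A_sun + Q_int = 0.143*1361*3.89 + 112.3 = 869.3835 W
Denominator = eps*sigma*A_rad = 0.663*5.67e-8*19.85 = 7.4620319e-07 W/K^4
T^4 = 1.1650761e+09 K^4
T = 184.7518 K = -88.3982 C

-88.3982 degrees Celsius


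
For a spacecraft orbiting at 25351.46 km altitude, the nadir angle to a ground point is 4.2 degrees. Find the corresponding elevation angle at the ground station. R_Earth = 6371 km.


r = R_E + alt = 31722.4600 km
Law of sines in the satellite / Earth-center / ground-point triangle:
  sin(nadir)/R_E = sin(90 + el)/r  =>  cos(el) = (r/R_E)*sin(nadir)
cos(el) = (31722.4600 / 6371.0000) * sin(4.2 deg) = 0.3646674
el = arccos(0.3646674) = 68.6129 deg
(Earth-central angle = 90 - nadir - el = 17.1871 deg)

68.6129 degrees


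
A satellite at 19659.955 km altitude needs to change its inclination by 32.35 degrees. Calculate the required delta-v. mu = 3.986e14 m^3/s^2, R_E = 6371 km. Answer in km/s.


r = 26030.9550 km = 2.6030955e+07 m
V = sqrt(mu/r) = 3913.1239 m/s
di = 32.35 deg = 0.564614 rad
dV = 2*V*sin(di/2) = 2*3913.1239*sin(0.282307)
dV = 2180.1741 m/s = 2.1802 km/s

2.1802 km/s


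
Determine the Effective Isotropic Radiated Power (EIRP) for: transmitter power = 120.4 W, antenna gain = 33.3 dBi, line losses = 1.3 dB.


Pt = 120.4 W = 20.8063 dBW
EIRP = Pt_dBW + Gt - losses = 20.8063 + 33.3 - 1.3 = 52.8063 dBW

52.8063 dBW


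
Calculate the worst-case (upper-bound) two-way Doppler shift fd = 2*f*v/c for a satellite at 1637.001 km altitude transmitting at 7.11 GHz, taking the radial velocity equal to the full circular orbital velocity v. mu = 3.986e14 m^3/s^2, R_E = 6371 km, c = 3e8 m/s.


r = 8.008001e+06 m
v = sqrt(mu/r) = 7055.1555 m/s (worst-case radial velocity)
f = 7.11 GHz = 7.11e+09 Hz
fd = 2*f*v/c = 2*7.11e+09*7055.1555/3.0e+08
fd = 334414.3688 Hz

334414.3688 Hz


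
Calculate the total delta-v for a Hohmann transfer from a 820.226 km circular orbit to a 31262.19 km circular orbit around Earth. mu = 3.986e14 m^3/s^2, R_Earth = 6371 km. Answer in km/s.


r1 = 7191.2260 km = 7.191226e+06 m
r2 = 37633.1900 km = 3.763319e+07 m
dv1 = sqrt(mu/r1)*(sqrt(2*r2/(r1+r2)) - 1) = 2202.3595 m/s
dv2 = sqrt(mu/r2)*(1 - sqrt(2*r1/(r1+r2))) = 1410.9951 m/s
total dv = |dv1| + |dv2| = 2202.3595 + 1410.9951 = 3613.3546 m/s = 3.6134 km/s

3.6134 km/s


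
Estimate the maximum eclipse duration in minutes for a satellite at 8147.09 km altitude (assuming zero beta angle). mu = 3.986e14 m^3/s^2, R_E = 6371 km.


r = 14518.0900 km
T = 290.1511 min
Eclipse fraction = arcsin(R_E/r)/pi = arcsin(6371.0000/14518.0900)/pi
= arcsin(0.4388318)/pi = 0.1446076
Eclipse duration = 0.1446076 * 290.1511 = 41.9581 min

41.9581 minutes


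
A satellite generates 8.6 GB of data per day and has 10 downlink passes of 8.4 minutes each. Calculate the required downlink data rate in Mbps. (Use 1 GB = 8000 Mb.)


total contact time = 10 * 8.4 * 60 = 5040.0000 s
data = 8.6 GB = 68800.0000 Mb
rate = 68800.0000 / 5040.0000 = 13.6508 Mbps

13.6508 Mbps


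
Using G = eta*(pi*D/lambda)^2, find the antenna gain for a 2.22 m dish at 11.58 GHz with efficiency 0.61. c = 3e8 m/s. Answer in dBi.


lambda = c/f = 3e8 / 1.158e+10 = 0.02590674 m
G = eta*(pi*D/lambda)^2 = 0.61*(pi*2.22/0.02590674)^2
G = 44208.9437 (linear)
G = 10*log10(44208.9437) = 46.4551 dBi

46.4551 dBi


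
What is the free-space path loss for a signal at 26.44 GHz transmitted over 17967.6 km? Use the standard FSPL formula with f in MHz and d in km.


f = 26.44 GHz = 26440.0000 MHz
d = 17967.6 km
FSPL = 32.44 + 20*log10(26440.0000) + 20*log10(17967.6)
FSPL = 32.44 + 88.4452 + 85.0898
FSPL = 205.9750 dB

205.9750 dB


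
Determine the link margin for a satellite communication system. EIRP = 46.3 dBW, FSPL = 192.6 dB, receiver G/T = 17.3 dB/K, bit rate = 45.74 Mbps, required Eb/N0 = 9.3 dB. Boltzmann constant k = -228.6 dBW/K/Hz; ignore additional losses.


C/N0 = EIRP - FSPL + G/T - k = 46.3 - 192.6 + 17.3 - (-228.6)
C/N0 = 99.6000 dB-Hz
R_b = 45.74 Mbps = 4.574e+07 bps -> 10*log10(R_b) = 76.6030 dB-Hz
Eb/N0 = C/N0 - 10*log10(R_b) = 99.6000 - 76.6030 = 22.9970 dB
Margin = Eb/N0 - Eb/N0_req = 22.9970 - 9.3 = 13.6970 dB (link closes)

13.6970 dB


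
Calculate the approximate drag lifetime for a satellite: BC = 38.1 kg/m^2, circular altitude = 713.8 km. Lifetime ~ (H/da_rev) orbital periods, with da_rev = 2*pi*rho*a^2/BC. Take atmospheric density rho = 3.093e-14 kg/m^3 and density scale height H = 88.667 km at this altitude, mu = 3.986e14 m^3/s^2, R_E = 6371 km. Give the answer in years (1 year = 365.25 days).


a = R_E + alt = 7084.8000 km = 7.0848e+06 m
da_rev = 2*pi*rho*a^2/BC = 2*pi*3.093e-14*(7.0848e+06)^2/38.1 = 0.256029497 m per revolution
N = H/da_rev = 88667.0000 m / 0.256029497 m = 346315.5658 revolutions
P = 2*pi*sqrt(a^3/mu) = 5934.7525 s
lifetime = N*P = 346315.5658 * 5934.7525 = 2.0552972e+09 s = 23788.1618 days
years = 23788.1618 / 365.25 = 65.1284 years

65.1284 years


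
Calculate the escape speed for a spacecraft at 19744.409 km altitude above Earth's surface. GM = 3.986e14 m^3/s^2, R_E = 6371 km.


r = 6371.0 + 19744.409 = 26115.4090 km = 2.6115409e+07 m
v_esc = sqrt(2*mu/r) = sqrt(2*3.986e14 / 2.6115409e+07)
v_esc = 5525.0375 m/s = 5.5250 km/s

5.5250 km/s


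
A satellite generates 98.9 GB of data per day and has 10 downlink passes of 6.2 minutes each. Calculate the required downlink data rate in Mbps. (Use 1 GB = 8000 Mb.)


total contact time = 10 * 6.2 * 60 = 3720.0000 s
data = 98.9 GB = 791200.0000 Mb
rate = 791200.0000 / 3720.0000 = 212.6882 Mbps

212.6882 Mbps


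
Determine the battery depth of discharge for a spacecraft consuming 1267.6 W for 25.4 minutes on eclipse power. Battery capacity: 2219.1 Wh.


E_used = P * t / 60 = 1267.6 * 25.4 / 60 = 536.6173 Wh
DOD = E_used / E_total * 100 = 536.6173 / 2219.1 * 100
DOD = 24.1818 %

24.1818 %


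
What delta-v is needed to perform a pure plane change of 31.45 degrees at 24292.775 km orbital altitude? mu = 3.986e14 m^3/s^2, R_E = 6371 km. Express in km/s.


r = 30663.7750 km = 3.0663775e+07 m
V = sqrt(mu/r) = 3605.4198 m/s
di = 31.45 deg = 0.548906 rad
dV = 2*V*sin(di/2) = 2*3605.4198*sin(0.274453)
dV = 1954.2852 m/s = 1.9543 km/s

1.9543 km/s


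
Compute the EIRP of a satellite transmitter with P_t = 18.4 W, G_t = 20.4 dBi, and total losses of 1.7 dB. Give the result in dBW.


Pt = 18.4 W = 12.6482 dBW
EIRP = Pt_dBW + Gt - losses = 12.6482 + 20.4 - 1.7 = 31.3482 dBW

31.3482 dBW


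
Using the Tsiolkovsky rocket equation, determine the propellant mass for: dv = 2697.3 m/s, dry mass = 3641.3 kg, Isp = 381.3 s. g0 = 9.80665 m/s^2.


ve = Isp * g0 = 381.3 * 9.80665 = 3739.275645 m/s
mass ratio = exp(dv/ve) = exp(2697.3/3739.275645) = 2.05719400
m_prop = m_dry * (mr - 1) = 3641.3 * (2.05719400 - 1)
m_prop = 3849.5605 kg

3849.5605 kg


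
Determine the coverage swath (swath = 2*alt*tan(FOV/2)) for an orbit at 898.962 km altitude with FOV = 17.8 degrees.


FOV = 17.8 deg = 0.3106686 rad
swath = 2 * alt * tan(FOV/2) = 2 * 898.962 * tan(0.1553343)
swath = 2 * 898.962 * 0.1565958
swath = 281.5474 km

281.5474 km


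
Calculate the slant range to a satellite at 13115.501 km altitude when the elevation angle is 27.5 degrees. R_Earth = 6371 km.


h = 13115.501 km, el = 27.5 deg
d = -R_E*sin(el) + sqrt((R_E*sin(el))^2 + 2*R_E*h + h^2)
d = -6371.0000*sin(0.4799655) + sqrt((6371.0000*0.4617486)^2 + 2*6371.0000*13115.501 + 13115.501^2)
d = 15707.2819 km

15707.2819 km


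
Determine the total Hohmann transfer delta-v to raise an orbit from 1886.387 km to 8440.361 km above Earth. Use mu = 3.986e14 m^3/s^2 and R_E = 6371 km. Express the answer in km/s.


r1 = 8257.3870 km = 8.257387e+06 m
r2 = 14811.3610 km = 1.4811361e+07 m
dv1 = sqrt(mu/r1)*(sqrt(2*r2/(r1+r2)) - 1) = 925.3365 m/s
dv2 = sqrt(mu/r2)*(1 - sqrt(2*r1/(r1+r2))) = 798.3539 m/s
total dv = |dv1| + |dv2| = 925.3365 + 798.3539 = 1723.6903 m/s = 1.7237 km/s

1.7237 km/s


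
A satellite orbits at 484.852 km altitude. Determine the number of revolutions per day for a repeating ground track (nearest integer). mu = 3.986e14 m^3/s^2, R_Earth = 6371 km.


r = 6.855852e+06 m
T = 2*pi*sqrt(r^3/mu) = 5649.4136 s = 94.1569 min
revs/day = 1440 / 94.1569 = 15.2936
Rounded: 15 revolutions per day

15 revolutions per day


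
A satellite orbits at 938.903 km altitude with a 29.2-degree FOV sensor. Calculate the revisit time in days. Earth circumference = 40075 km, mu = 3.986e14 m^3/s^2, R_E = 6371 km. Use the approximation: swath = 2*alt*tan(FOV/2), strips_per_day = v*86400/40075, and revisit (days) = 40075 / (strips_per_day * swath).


swath = 2*938.903*tan(0.2548181) = 489.1318 km
v = sqrt(mu/r) = 7384.3596 m/s = 7.3844 km/s
strips/day = v*86400/40075 = 7.3844*86400/40075 = 15.9204
coverage/day = strips * swath = 15.9204 * 489.1318 = 7787.1578 km
revisit = 40075 / 7787.1578 = 5.1463 days

5.1463 days


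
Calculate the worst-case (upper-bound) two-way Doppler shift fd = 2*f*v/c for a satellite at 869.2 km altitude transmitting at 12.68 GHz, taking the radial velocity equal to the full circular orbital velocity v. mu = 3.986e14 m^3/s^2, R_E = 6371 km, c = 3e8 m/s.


r = 7.2402e+06 m
v = sqrt(mu/r) = 7419.8199 m/s (worst-case radial velocity)
f = 12.68 GHz = 1.268e+10 Hz
fd = 2*f*v/c = 2*1.268e+10*7419.8199/3.0e+08
fd = 627222.1114 Hz

627222.1114 Hz


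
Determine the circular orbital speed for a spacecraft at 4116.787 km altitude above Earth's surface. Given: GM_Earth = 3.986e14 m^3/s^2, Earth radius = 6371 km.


r = R_E + alt = 6371.0 + 4116.787 = 10487.7870 km = 1.0487787e+07 m
v = sqrt(mu/r) = sqrt(3.986e14 / 1.0487787e+07) = 6164.9097 m/s = 6.1649 km/s

6.1649 km/s


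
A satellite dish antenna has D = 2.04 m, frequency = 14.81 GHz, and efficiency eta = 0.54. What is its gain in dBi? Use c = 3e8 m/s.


lambda = c/f = 3e8 / 1.481e+10 = 0.02025658 m
G = eta*(pi*D/lambda)^2 = 0.54*(pi*2.04/0.02025658)^2
G = 54053.2047 (linear)
G = 10*log10(54053.2047) = 47.3282 dBi

47.3282 dBi


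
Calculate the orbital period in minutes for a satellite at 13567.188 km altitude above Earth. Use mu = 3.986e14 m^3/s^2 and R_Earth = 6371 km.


r = 19938.1880 km = 1.9938188e+07 m
T = 2*pi*sqrt(r^3/mu) = 2*pi*sqrt(7.9260546e+21 / 3.986e14)
T = 28018.1690 s = 466.9695 min

466.9695 minutes


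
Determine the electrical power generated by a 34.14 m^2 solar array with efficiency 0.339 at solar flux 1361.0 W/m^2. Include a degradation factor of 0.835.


P = area * eta * S * degradation
P = 34.14 * 0.339 * 1361.0 * 0.835
P = 13152.4850 W

13152.4850 W


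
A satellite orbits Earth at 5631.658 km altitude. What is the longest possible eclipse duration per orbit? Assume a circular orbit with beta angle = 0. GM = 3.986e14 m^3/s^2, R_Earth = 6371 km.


r = 12002.6580 km
T = 218.1103 min
Eclipse fraction = arcsin(R_E/r)/pi = arcsin(6371.0000/12002.6580)/pi
= arcsin(0.5307991)/pi = 0.1781081
Eclipse duration = 0.1781081 * 218.1103 = 38.8472 min

38.8472 minutes


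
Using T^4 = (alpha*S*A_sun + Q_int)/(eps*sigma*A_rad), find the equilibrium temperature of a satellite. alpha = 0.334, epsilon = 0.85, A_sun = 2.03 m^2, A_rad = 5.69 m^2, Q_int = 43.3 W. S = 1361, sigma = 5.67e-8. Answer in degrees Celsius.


Numerator = alpha*S*A_sun + Q_int = 0.334*1361*2.03 + 43.3 = 966.0852 W
Denominator = eps*sigma*A_rad = 0.85*5.67e-8*5.69 = 2.7422955e-07 W/K^4
T^4 = 3.5229071e+09 K^4
T = 243.6269 K = -29.5231 C

-29.5231 degrees Celsius


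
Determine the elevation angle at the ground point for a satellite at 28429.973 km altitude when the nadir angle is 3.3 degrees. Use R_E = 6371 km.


r = R_E + alt = 34800.9730 km
Law of sines in the satellite / Earth-center / ground-point triangle:
  sin(nadir)/R_E = sin(90 + el)/r  =>  cos(el) = (r/R_E)*sin(nadir)
cos(el) = (34800.9730 / 6371.0000) * sin(3.3 deg) = 0.3144379
el = arccos(0.3144379) = 71.6731 deg
(Earth-central angle = 90 - nadir - el = 15.0269 deg)

71.6731 degrees


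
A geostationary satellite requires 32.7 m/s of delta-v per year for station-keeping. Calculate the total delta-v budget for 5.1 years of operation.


dV = rate * years = 32.7 * 5.1
dV = 166.7700 m/s

166.7700 m/s


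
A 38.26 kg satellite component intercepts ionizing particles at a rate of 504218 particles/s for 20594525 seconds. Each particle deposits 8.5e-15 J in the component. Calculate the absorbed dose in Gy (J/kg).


Total energy deposited = rate * time * E_per
  = 504218 * 20594525 * 8.5e-15 = 0.08826511 J
Dose = E_total / mass = 0.08826511 / 38.26
Dose = 0.002306981 Gy

0.0023 Gy


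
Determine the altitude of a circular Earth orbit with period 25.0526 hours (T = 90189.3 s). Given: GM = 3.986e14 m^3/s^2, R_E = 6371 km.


T = 90189.3 s
r = (mu*T^2/(4*pi^2))^(1/3) = (3.986e14 * 90189.3^2 / (4*pi^2))^(1/3)
r = 4.3467287e+07 m = 43467.2865 km
alt = r - R_E = 43467.2865 - 6371 = 37096.2865 km

37096.2865 km


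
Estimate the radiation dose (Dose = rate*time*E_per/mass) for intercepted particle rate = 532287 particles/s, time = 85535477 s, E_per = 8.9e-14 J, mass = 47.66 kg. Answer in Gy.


Total energy deposited = rate * time * E_per
  = 532287 * 85535477 * 8.9e-14 = 4.0521 J
Dose = E_total / mass = 4.0521 / 47.66
Dose = 0.08502137 Gy

0.0850 Gy


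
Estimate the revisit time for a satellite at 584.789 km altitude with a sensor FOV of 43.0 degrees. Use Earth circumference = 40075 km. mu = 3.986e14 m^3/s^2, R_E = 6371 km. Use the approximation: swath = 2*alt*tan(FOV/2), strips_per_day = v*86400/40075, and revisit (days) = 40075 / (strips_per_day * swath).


swath = 2*584.789*tan(0.3752458) = 460.7090 km
v = sqrt(mu/r) = 7569.9925 m/s = 7.5700 km/s
strips/day = v*86400/40075 = 7.5700*86400/40075 = 16.3206
coverage/day = strips * swath = 16.3206 * 460.7090 = 7519.0397 km
revisit = 40075 / 7519.0397 = 5.3298 days

5.3298 days


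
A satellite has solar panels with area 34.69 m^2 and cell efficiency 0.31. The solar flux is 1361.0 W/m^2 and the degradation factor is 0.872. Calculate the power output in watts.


P = area * eta * S * degradation
P = 34.69 * 0.31 * 1361.0 * 0.872
P = 12762.6425 W

12762.6425 W


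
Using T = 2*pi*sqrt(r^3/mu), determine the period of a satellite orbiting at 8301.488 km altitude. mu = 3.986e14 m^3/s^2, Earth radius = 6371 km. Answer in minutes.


r = 14672.4880 km = 1.4672488e+07 m
T = 2*pi*sqrt(r^3/mu) = 2*pi*sqrt(3.1587212e+21 / 3.986e14)
T = 17687.5168 s = 294.7919 min

294.7919 minutes


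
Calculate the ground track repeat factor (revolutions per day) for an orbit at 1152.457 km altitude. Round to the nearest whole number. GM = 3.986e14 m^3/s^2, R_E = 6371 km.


r = 7.523457e+06 m
T = 2*pi*sqrt(r^3/mu) = 6494.3754 s = 108.2396 min
revs/day = 1440 / 108.2396 = 13.3038
Rounded: 13 revolutions per day

13 revolutions per day


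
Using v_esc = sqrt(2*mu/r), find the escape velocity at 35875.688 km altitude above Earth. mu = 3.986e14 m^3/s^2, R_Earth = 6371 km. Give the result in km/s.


r = 6371.0 + 35875.688 = 42246.6880 km = 4.2246688e+07 m
v_esc = sqrt(2*mu/r) = sqrt(2*3.986e14 / 4.2246688e+07)
v_esc = 4343.9749 m/s = 4.3440 km/s

4.3440 km/s


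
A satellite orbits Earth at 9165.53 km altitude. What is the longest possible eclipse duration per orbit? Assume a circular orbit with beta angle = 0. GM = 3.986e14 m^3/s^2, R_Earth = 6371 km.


r = 15536.5300 km
T = 321.2114 min
Eclipse fraction = arcsin(R_E/r)/pi = arcsin(6371.0000/15536.5300)/pi
= arcsin(0.4100658)/pi = 0.1344943
Eclipse duration = 0.1344943 * 321.2114 = 43.2011 min

43.2011 minutes


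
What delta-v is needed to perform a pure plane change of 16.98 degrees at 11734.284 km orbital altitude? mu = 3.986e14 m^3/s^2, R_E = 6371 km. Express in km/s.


r = 18105.2840 km = 1.8105284e+07 m
V = sqrt(mu/r) = 4692.0861 m/s
di = 16.98 deg = 0.2963569 rad
dV = 2*V*sin(di/2) = 2*4692.0861*sin(0.1481785)
dV = 1385.4491 m/s = 1.3854 km/s

1.3854 km/s


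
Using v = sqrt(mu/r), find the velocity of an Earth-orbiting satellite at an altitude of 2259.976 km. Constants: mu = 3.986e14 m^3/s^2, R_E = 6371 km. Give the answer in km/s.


r = R_E + alt = 6371.0 + 2259.976 = 8630.9760 km = 8.630976e+06 m
v = sqrt(mu/r) = sqrt(3.986e14 / 8.630976e+06) = 6795.7703 m/s = 6.7958 km/s

6.7958 km/s


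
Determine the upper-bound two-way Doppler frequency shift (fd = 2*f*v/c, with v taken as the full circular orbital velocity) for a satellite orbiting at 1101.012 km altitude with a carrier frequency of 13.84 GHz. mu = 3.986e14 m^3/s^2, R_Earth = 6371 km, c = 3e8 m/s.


r = 7.472012e+06 m
v = sqrt(mu/r) = 7303.8167 m/s (worst-case radial velocity)
f = 13.84 GHz = 1.384e+10 Hz
fd = 2*f*v/c = 2*1.384e+10*7303.8167/3.0e+08
fd = 673898.8231 Hz

673898.8231 Hz


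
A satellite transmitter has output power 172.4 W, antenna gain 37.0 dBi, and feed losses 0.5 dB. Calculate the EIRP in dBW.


Pt = 172.4 W = 22.3654 dBW
EIRP = Pt_dBW + Gt - losses = 22.3654 + 37.0 - 0.5 = 58.8654 dBW

58.8654 dBW


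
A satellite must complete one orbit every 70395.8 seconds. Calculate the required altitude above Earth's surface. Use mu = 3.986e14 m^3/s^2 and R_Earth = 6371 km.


T = 70395.8 s
r = (mu*T^2/(4*pi^2))^(1/3) = (3.986e14 * 70395.8^2 / (4*pi^2))^(1/3)
r = 3.6848828e+07 m = 36848.8285 km
alt = r - R_E = 36848.8285 - 6371 = 30477.8285 km

30477.8285 km


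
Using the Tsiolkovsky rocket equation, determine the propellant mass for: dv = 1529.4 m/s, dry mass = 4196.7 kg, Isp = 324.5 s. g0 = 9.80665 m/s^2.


ve = Isp * g0 = 324.5 * 9.80665 = 3182.257925 m/s
mass ratio = exp(dv/ve) = exp(1529.4/3182.257925) = 1.61704781
m_prop = m_dry * (mr - 1) = 4196.7 * (1.61704781 - 1)
m_prop = 2589.5646 kg

2589.5646 kg


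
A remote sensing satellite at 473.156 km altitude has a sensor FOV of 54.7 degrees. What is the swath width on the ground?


FOV = 54.7 deg = 0.9546951 rad
swath = 2 * alt * tan(FOV/2) = 2 * 473.156 * tan(0.4773476)
swath = 2 * 473.156 * 0.5172441
swath = 489.4743 km

489.4743 km


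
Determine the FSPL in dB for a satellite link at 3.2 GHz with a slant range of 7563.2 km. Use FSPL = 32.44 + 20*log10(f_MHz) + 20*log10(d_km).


f = 3.2 GHz = 3200.0000 MHz
d = 7563.2 km
FSPL = 32.44 + 20*log10(3200.0000) + 20*log10(7563.2)
FSPL = 32.44 + 70.1030 + 77.5741
FSPL = 180.1171 dB

180.1171 dB


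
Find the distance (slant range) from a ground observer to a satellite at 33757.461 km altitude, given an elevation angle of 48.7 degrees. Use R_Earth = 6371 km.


h = 33757.461 km, el = 48.7 deg
d = -R_E*sin(el) + sqrt((R_E*sin(el))^2 + 2*R_E*h + h^2)
d = -6371.0000*sin(0.8499753) + sqrt((6371.0000*0.7512641)^2 + 2*6371.0000*33757.461 + 33757.461^2)
d = 35121.2449 km

35121.2449 km


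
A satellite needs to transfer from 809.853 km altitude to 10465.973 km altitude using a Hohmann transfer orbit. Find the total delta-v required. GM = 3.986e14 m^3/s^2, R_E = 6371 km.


r1 = 7180.8530 km = 7.180853e+06 m
r2 = 16836.9730 km = 1.6836973e+07 m
dv1 = sqrt(mu/r1)*(sqrt(2*r2/(r1+r2)) - 1) = 1371.4549 m/s
dv2 = sqrt(mu/r2)*(1 - sqrt(2*r1/(r1+r2))) = 1103.1347 m/s
total dv = |dv1| + |dv2| = 1371.4549 + 1103.1347 = 2474.5896 m/s = 2.4746 km/s

2.4746 km/s


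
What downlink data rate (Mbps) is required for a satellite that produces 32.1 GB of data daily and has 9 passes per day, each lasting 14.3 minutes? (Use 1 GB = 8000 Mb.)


total contact time = 9 * 14.3 * 60 = 7722.0000 s
data = 32.1 GB = 256800.0000 Mb
rate = 256800.0000 / 7722.0000 = 33.2556 Mbps

33.2556 Mbps


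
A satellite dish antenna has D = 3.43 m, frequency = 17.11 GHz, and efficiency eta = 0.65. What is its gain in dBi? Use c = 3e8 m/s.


lambda = c/f = 3e8 / 1.711e+10 = 0.01753361 m
G = eta*(pi*D/lambda)^2 = 0.65*(pi*3.43/0.01753361)^2
G = 245504.1579 (linear)
G = 10*log10(245504.1579) = 53.9006 dBi

53.9006 dBi


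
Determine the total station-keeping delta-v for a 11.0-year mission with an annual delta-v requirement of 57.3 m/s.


dV = rate * years = 57.3 * 11.0
dV = 630.3000 m/s

630.3000 m/s


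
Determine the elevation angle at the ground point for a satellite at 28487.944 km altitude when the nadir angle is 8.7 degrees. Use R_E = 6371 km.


r = R_E + alt = 34858.9440 km
Law of sines in the satellite / Earth-center / ground-point triangle:
  sin(nadir)/R_E = sin(90 + el)/r  =>  cos(el) = (r/R_E)*sin(nadir)
cos(el) = (34858.9440 / 6371.0000) * sin(8.7 deg) = 0.827624
el = arccos(0.827624) = 34.1446 deg
(Earth-central angle = 90 - nadir - el = 47.1554 deg)

34.1446 degrees


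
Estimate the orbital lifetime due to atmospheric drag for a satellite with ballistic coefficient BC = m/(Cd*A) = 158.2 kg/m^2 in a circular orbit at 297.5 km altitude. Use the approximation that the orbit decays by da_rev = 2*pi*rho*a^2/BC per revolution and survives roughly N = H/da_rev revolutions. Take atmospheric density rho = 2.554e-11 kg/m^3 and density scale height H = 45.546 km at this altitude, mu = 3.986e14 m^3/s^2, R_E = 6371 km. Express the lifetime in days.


a = R_E + alt = 6668.5000 km = 6.6685e+06 m
da_rev = 2*pi*rho*a^2/BC = 2*pi*2.554e-11*(6.6685e+06)^2/158.2 = 45.107691 m per revolution
N = H/da_rev = 45546.0000 m / 45.107691 m = 1009.7170 revolutions
P = 2*pi*sqrt(a^3/mu) = 5419.4280 s
lifetime = N*P = 1009.7170 * 5419.4280 = 5.4720884e+06 s = 63.3344 days

63.3344 days


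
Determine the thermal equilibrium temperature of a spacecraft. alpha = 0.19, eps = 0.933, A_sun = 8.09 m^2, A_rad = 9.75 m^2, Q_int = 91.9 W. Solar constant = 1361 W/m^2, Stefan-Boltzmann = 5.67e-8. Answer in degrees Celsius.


Numerator = alpha*S*A_sun + Q_int = 0.19*1361*8.09 + 91.9 = 2183.8931 W
Denominator = eps*sigma*A_rad = 0.933*5.67e-8*9.75 = 5.1578572e-07 W/K^4
T^4 = 4.2341092e+09 K^4
T = 255.0883 K = -18.0617 C

-18.0617 degrees Celsius


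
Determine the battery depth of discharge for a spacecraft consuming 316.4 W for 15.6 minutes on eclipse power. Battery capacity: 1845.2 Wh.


E_used = P * t / 60 = 316.4 * 15.6 / 60 = 82.2640 Wh
DOD = E_used / E_total * 100 = 82.2640 / 1845.2 * 100
DOD = 4.4583 %

4.4583 %


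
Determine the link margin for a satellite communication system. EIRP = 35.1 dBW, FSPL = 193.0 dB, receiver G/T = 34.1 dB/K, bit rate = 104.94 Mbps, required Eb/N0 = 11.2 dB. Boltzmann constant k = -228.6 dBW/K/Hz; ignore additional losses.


C/N0 = EIRP - FSPL + G/T - k = 35.1 - 193.0 + 34.1 - (-228.6)
C/N0 = 104.8000 dB-Hz
R_b = 104.94 Mbps = 1.0494e+08 bps -> 10*log10(R_b) = 80.2094 dB-Hz
Eb/N0 = C/N0 - 10*log10(R_b) = 104.8000 - 80.2094 = 24.5906 dB
Margin = Eb/N0 - Eb/N0_req = 24.5906 - 11.2 = 13.3906 dB (link closes)

13.3906 dB


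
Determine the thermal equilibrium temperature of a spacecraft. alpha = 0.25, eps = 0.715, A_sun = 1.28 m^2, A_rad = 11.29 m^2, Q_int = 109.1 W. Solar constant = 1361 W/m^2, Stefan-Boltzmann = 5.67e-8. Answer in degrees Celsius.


Numerator = alpha*S*A_sun + Q_int = 0.25*1361*1.28 + 109.1 = 544.6200 W
Denominator = eps*sigma*A_rad = 0.715*5.67e-8*11.29 = 4.5770224e-07 W/K^4
T^4 = 1.1899002e+09 K^4
T = 185.7281 K = -87.4219 C

-87.4219 degrees Celsius


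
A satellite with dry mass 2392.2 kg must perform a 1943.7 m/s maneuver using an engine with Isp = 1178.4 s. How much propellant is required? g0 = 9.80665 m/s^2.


ve = Isp * g0 = 1178.4 * 9.80665 = 11556.156360 m/s
mass ratio = exp(dv/ve) = exp(1943.7/11556.156360) = 1.18316856
m_prop = m_dry * (mr - 1) = 2392.2 * (1.18316856 - 1)
m_prop = 438.1758 kg

438.1758 kg


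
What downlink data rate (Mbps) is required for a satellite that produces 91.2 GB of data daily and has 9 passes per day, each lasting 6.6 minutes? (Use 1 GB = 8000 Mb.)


total contact time = 9 * 6.6 * 60 = 3564.0000 s
data = 91.2 GB = 729600.0000 Mb
rate = 729600.0000 / 3564.0000 = 204.7138 Mbps

204.7138 Mbps
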